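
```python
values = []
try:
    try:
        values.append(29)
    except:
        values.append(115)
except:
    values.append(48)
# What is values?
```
[29]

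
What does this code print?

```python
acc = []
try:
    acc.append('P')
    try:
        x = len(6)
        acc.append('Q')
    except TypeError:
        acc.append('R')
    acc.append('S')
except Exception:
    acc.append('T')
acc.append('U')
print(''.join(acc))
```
PRSU

Inner exception caught by inner handler, outer continues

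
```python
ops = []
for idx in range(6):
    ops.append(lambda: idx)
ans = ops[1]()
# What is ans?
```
5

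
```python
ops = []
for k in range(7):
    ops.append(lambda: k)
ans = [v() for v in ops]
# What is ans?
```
[6, 6, 6, 6, 6, 6, 6]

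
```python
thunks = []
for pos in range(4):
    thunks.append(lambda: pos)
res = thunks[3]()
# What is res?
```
3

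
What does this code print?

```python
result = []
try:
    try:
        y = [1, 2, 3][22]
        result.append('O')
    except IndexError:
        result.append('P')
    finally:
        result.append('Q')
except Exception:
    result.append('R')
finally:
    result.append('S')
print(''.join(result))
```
PQS

Both finally blocks run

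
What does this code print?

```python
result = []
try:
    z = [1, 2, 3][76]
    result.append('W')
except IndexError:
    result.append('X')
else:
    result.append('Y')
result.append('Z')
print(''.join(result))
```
XZ

else block skipped when exception is caught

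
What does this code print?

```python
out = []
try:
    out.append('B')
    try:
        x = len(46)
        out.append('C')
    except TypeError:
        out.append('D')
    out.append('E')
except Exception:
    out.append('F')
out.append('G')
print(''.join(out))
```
BDEG

Inner exception caught by inner handler, outer continues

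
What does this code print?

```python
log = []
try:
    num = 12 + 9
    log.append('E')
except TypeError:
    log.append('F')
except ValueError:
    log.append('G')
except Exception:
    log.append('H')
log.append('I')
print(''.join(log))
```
EI

No exception, try block completes normally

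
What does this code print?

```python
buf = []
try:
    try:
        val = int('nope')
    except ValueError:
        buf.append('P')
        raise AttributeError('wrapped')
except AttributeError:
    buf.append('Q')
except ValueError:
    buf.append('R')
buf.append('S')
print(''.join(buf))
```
PQS

AttributeError raised and caught, original ValueError not re-raised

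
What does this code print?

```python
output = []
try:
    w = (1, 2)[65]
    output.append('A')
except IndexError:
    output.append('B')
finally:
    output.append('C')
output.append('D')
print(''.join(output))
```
BCD

finally always runs, even after exception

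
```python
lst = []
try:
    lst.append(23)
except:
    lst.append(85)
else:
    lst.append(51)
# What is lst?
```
[23, 51]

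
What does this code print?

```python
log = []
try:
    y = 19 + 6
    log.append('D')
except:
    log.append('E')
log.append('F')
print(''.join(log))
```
DF

No exception, try block completes normally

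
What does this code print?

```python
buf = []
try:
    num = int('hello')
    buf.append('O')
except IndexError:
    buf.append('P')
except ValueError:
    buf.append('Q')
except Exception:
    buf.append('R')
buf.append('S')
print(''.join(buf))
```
QS

ValueError matches before generic Exception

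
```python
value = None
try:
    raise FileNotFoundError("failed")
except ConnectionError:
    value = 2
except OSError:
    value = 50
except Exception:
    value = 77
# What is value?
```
50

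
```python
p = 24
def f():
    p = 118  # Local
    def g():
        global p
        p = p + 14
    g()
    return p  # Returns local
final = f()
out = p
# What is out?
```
38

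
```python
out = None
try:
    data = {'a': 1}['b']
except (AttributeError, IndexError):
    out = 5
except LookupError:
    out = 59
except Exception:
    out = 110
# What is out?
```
59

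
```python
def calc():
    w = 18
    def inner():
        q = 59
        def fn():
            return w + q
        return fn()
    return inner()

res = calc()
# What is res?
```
77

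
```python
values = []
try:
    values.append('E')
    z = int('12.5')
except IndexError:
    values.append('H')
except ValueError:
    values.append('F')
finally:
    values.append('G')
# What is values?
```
['E', 'F', 'G']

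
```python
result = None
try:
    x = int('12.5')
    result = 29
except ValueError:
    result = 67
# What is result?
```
67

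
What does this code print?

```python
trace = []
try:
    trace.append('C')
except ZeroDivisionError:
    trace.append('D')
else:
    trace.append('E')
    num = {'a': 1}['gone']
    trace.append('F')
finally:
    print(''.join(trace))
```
CE

Try succeeds, else appends 'E', KeyError in else is uncaught, finally prints before exception propagates ('F' never appended)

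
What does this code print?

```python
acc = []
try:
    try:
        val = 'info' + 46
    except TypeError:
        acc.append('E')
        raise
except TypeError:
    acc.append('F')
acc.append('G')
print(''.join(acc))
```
EFG

raise without argument re-raises current exception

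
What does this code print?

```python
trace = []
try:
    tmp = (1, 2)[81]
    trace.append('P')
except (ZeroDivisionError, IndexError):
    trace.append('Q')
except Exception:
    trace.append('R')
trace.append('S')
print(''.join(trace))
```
QS

IndexError matches tuple containing it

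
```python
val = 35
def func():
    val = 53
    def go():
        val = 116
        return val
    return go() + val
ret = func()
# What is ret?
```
169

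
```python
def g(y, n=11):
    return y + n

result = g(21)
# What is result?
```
32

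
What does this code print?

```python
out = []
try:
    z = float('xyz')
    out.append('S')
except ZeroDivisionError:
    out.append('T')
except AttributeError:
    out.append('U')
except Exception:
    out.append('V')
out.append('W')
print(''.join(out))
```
VW

ValueError not specifically caught, falls to Exception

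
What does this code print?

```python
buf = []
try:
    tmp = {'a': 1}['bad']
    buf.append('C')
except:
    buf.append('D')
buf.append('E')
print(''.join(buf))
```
DE

Exception raised in try, caught by bare except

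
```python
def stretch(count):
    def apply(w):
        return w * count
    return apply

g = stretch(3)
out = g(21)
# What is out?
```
63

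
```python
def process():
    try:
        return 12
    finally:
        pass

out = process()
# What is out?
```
12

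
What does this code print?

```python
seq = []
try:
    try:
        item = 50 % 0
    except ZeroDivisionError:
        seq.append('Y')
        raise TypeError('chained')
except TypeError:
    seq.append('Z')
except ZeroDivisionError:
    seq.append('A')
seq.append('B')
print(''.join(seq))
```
YZB

TypeError raised and caught, original ZeroDivisionError not re-raised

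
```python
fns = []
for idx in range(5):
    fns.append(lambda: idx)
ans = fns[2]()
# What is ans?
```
4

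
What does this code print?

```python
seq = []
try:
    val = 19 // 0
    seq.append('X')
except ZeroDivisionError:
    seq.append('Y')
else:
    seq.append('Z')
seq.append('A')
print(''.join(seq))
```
YA

else block skipped when exception is caught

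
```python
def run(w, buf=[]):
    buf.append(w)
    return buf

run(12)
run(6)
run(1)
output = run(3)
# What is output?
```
[12, 6, 1, 3]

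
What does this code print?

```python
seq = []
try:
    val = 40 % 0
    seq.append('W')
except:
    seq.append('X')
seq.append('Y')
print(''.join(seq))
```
XY

Exception raised in try, caught by bare except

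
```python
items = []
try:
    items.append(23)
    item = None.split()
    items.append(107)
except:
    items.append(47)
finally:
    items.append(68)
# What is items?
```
[23, 47, 68]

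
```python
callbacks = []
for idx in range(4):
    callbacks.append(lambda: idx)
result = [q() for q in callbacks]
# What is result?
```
[3, 3, 3, 3]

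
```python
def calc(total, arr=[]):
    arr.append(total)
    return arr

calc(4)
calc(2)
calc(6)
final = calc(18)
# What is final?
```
[4, 2, 6, 18]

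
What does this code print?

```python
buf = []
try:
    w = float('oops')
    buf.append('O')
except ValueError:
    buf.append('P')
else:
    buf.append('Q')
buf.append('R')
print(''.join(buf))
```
PR

else block skipped when exception is caught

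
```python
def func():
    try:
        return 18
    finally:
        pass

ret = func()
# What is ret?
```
18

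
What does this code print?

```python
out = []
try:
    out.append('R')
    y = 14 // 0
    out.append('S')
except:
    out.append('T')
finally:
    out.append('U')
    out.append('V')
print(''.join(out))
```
RTUV

Code before exception runs, then except, then all of finally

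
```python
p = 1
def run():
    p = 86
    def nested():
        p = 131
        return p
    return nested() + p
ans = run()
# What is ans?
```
217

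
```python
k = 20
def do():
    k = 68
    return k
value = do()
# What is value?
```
68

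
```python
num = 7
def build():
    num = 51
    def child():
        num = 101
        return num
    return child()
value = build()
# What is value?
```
101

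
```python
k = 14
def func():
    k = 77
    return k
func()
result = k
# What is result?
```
14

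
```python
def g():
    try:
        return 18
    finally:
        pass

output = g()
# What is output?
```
18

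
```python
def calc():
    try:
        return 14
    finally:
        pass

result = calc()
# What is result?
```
14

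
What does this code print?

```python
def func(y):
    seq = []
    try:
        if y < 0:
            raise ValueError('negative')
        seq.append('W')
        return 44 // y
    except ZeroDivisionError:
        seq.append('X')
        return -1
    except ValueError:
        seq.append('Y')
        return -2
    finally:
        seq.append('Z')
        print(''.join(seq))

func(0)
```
WXZ

y=0 causes ZeroDivisionError, caught, finally prints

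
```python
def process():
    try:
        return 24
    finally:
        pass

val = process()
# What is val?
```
24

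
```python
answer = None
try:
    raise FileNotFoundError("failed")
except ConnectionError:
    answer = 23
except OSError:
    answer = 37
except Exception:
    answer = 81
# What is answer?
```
37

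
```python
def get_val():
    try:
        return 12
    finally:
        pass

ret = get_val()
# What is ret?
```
12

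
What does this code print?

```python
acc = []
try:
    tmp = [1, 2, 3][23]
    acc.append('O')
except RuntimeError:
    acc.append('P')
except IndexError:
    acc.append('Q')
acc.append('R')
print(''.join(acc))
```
QR

IndexError is caught by its specific handler, not RuntimeError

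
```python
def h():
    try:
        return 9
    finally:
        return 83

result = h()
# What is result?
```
83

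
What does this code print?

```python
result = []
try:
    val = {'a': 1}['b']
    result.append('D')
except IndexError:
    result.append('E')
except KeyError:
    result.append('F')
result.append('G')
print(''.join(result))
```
FG

KeyError is caught by its specific handler, not IndexError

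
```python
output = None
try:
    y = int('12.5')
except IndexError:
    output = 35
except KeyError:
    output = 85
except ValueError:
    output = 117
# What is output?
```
117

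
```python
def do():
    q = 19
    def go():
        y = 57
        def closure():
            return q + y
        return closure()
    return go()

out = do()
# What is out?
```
76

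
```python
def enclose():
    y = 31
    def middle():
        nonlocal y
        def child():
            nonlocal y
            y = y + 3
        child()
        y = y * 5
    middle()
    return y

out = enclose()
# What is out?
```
170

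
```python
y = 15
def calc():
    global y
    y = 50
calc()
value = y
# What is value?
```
50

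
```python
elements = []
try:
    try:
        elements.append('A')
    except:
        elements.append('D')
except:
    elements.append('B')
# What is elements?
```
['A']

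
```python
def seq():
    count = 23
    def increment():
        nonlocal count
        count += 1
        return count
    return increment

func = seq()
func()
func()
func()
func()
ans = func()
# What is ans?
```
28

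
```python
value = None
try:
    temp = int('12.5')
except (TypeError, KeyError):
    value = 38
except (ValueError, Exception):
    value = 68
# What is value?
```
68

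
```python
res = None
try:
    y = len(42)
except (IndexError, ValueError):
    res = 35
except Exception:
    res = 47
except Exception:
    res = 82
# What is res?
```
47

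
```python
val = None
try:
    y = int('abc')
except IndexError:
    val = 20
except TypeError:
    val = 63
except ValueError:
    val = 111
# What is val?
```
111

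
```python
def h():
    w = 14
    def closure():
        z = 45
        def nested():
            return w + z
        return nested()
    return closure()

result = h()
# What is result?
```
59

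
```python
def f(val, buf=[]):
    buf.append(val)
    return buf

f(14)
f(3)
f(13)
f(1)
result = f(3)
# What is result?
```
[14, 3, 13, 1, 3]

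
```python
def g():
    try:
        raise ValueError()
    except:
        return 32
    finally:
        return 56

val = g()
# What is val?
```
56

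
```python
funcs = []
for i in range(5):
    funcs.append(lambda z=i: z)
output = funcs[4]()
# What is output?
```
4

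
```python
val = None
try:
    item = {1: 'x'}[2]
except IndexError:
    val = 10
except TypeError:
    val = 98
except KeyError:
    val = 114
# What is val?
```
114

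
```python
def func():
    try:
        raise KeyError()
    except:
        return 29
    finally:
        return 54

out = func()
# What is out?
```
54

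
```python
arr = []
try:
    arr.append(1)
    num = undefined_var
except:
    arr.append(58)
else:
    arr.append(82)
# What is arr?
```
[1, 58]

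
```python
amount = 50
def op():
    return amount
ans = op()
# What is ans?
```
50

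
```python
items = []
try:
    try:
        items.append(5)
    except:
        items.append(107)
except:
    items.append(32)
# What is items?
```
[5]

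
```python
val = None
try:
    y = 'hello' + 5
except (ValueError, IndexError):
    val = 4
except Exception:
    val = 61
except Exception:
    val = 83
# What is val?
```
61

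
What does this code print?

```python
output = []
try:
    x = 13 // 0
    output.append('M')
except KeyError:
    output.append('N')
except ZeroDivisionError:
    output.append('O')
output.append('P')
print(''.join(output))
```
OP

ZeroDivisionError is caught by its specific handler, not KeyError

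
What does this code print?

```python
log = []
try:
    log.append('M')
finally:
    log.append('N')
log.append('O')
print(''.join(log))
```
MNO

try/finally without except, no exception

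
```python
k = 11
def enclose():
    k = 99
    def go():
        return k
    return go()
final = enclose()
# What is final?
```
99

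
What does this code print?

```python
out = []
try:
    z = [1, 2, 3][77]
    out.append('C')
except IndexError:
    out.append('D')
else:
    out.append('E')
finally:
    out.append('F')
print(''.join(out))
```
DF

Exception: except runs, else skipped, finally runs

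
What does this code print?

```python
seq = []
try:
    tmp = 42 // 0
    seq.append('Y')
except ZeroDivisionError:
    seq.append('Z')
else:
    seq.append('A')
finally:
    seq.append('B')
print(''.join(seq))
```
ZB

Exception: except runs, else skipped, finally runs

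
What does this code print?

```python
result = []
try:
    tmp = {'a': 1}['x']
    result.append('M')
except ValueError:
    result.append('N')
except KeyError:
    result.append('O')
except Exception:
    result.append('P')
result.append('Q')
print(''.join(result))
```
OQ

KeyError matches before generic Exception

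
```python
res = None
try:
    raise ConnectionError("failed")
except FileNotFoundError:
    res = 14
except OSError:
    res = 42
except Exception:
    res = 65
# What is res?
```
42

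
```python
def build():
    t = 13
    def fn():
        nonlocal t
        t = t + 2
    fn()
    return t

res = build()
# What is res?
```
15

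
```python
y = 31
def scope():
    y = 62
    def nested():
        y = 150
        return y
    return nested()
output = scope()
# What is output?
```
150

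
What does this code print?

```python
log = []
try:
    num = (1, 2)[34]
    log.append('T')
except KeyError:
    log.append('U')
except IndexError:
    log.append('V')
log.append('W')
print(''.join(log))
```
VW

IndexError is caught by its specific handler, not KeyError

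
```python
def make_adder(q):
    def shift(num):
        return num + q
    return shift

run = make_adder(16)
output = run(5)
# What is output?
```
21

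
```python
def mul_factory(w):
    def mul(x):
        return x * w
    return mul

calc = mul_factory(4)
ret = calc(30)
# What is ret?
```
120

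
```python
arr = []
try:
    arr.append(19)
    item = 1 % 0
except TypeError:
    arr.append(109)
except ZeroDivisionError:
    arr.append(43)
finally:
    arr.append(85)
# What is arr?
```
[19, 43, 85]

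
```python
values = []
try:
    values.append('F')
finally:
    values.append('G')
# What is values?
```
['F', 'G']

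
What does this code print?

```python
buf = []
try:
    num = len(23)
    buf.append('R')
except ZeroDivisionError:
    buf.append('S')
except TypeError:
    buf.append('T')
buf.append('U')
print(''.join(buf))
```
TU

TypeError is caught by its specific handler, not ZeroDivisionError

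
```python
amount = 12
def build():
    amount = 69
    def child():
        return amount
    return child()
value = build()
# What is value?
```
69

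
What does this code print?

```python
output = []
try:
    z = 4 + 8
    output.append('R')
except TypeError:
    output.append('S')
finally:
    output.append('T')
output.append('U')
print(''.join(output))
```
RTU

finally runs after normal execution too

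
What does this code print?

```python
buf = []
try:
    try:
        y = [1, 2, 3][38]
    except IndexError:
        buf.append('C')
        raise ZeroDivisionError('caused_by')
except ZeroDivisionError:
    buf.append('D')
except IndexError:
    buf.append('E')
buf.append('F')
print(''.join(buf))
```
CDF

ZeroDivisionError raised and caught, original IndexError not re-raised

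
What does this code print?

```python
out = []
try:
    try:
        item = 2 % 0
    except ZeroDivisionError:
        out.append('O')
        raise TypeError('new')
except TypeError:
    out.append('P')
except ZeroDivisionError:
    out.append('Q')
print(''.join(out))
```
OP

New TypeError raised, caught by outer TypeError handler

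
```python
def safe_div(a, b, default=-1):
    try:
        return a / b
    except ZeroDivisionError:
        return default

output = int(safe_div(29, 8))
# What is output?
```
3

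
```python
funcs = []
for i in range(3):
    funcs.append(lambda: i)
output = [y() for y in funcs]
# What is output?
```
[2, 2, 2]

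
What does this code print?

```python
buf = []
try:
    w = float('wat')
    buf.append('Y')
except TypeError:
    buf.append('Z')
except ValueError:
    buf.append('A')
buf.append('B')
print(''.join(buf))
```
AB

ValueError is caught by its specific handler, not TypeError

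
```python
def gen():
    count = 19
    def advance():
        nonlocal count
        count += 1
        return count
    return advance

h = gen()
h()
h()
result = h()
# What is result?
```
22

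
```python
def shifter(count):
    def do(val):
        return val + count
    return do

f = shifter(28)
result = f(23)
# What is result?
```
51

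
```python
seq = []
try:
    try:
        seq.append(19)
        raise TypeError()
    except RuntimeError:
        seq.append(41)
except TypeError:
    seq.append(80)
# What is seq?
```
[19, 80]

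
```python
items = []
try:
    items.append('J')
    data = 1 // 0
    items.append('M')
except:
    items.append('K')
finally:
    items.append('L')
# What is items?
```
['J', 'K', 'L']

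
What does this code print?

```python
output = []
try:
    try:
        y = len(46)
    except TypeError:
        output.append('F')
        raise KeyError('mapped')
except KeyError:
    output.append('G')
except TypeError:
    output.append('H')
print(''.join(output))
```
FG

New KeyError raised, caught by outer KeyError handler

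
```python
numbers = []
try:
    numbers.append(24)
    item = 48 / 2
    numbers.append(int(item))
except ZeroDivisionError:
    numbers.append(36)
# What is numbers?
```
[24, 24]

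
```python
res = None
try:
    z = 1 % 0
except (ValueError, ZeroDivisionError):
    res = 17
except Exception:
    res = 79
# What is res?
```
17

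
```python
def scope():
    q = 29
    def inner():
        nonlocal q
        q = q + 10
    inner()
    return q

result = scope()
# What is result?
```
39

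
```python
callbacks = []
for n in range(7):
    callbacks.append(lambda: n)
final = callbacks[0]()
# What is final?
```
6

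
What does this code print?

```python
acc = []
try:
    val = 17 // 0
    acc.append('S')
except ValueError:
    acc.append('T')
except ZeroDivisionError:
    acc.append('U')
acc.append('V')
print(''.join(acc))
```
UV

ZeroDivisionError is caught by its specific handler, not ValueError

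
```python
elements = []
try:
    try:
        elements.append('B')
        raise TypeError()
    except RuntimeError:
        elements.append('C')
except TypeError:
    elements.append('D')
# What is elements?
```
['B', 'D']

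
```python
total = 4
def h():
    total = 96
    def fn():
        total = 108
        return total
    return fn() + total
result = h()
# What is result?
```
204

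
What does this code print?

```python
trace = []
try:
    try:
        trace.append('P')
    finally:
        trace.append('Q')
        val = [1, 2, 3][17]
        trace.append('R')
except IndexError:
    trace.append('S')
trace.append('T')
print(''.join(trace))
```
PQST

Exception in inner finally caught by outer except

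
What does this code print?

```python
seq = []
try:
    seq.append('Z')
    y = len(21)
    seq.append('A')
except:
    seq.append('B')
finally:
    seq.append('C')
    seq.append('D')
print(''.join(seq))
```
ZBCD

Code before exception runs, then except, then all of finally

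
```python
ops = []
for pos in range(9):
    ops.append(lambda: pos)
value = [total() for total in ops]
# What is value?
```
[8, 8, 8, 8, 8, 8, 8, 8, 8]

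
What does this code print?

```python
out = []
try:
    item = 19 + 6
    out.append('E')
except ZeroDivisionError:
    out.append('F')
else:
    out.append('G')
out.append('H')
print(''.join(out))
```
EGH

else block runs when no exception occurs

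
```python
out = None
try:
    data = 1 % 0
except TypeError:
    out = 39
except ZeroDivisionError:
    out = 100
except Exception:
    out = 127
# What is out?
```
100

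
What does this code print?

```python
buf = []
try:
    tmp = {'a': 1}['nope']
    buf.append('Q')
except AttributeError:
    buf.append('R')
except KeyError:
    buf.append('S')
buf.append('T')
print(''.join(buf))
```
ST

KeyError is caught by its specific handler, not AttributeError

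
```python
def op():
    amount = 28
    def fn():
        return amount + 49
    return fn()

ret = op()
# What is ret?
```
77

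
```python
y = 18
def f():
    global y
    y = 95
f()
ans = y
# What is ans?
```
95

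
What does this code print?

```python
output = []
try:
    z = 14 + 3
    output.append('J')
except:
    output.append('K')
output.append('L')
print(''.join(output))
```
JL

No exception, try block completes normally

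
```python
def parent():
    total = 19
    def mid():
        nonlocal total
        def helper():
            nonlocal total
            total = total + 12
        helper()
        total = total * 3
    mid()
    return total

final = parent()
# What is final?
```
93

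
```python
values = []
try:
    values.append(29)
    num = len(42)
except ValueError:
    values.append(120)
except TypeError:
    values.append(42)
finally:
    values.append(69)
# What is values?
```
[29, 42, 69]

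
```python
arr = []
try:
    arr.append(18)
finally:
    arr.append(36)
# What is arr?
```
[18, 36]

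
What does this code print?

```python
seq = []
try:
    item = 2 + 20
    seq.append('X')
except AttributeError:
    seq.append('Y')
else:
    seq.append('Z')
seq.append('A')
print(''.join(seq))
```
XZA

else block runs when no exception occurs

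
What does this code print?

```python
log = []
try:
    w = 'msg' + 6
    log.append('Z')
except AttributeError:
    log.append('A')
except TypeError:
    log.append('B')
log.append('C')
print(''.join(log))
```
BC

TypeError is caught by its specific handler, not AttributeError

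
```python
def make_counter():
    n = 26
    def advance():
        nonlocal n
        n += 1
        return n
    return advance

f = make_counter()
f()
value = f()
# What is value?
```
28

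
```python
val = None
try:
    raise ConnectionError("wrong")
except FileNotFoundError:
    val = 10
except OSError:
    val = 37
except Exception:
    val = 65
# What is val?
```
37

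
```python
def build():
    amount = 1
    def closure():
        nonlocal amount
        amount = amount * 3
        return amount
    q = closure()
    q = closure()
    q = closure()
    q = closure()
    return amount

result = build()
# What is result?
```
81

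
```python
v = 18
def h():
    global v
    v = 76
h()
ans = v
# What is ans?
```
76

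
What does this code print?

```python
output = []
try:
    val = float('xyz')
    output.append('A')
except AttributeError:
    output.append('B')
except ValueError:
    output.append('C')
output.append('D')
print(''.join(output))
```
CD

ValueError is caught by its specific handler, not AttributeError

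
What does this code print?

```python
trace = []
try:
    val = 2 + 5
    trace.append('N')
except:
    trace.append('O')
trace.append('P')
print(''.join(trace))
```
NP

No exception, try block completes normally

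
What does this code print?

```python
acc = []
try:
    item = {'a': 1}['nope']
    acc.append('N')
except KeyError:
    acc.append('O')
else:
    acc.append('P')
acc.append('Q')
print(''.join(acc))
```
OQ

else block skipped when exception is caught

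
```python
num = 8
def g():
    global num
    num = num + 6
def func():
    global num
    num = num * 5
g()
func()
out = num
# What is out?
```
70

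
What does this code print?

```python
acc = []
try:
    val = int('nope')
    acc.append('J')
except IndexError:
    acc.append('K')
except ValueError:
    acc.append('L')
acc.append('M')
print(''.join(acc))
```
LM

ValueError is caught by its specific handler, not IndexError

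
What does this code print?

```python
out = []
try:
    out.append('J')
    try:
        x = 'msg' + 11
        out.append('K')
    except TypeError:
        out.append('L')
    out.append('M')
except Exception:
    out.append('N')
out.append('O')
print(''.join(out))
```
JLMO

Inner exception caught by inner handler, outer continues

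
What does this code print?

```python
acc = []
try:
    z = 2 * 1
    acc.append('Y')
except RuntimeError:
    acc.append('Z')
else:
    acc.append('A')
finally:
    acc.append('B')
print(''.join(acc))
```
YAB

else runs before finally when no exception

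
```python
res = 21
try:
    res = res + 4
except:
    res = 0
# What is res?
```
25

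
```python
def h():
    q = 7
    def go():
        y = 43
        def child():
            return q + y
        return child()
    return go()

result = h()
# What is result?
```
50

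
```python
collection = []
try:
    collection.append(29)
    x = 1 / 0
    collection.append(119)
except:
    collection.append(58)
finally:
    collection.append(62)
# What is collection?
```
[29, 58, 62]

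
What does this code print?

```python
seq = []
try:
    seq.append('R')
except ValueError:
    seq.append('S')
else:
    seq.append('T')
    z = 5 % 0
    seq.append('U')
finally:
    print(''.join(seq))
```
RT

Try succeeds, else appends 'T', ZeroDivisionError in else is uncaught, finally prints before exception propagates ('U' never appended)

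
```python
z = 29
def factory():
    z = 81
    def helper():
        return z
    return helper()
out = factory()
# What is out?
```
81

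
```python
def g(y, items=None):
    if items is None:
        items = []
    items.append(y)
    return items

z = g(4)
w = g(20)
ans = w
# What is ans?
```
[20]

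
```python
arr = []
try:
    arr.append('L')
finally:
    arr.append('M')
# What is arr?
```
['L', 'M']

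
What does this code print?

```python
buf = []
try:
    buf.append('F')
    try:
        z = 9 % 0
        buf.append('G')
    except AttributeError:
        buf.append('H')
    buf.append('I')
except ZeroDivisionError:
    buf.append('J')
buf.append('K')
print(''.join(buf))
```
FJK

Inner handler doesn't match, propagates to outer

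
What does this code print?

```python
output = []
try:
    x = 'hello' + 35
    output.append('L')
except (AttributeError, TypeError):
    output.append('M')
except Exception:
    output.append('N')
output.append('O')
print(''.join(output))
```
MO

TypeError matches tuple containing it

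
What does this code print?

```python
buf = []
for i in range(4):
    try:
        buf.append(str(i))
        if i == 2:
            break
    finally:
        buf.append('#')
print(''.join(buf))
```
0#1#2#

finally runs even when breaking out of loop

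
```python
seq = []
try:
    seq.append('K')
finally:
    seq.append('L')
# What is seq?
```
['K', 'L']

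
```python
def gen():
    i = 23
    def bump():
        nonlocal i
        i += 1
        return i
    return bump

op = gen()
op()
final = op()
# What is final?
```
25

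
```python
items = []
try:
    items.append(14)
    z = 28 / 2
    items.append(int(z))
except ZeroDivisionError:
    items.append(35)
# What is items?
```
[14, 14]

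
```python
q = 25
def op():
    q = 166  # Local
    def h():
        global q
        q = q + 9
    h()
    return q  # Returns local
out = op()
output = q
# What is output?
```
34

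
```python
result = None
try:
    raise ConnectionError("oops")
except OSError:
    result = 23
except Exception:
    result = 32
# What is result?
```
23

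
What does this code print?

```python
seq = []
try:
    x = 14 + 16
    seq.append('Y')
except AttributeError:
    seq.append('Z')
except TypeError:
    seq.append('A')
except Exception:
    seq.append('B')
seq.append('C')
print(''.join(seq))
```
YC

No exception, try block completes normally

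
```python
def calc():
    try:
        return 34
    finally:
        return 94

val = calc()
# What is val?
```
94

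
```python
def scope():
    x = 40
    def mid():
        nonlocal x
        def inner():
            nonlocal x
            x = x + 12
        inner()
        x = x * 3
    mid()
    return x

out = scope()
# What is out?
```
156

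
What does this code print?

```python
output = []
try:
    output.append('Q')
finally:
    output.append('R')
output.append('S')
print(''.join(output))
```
QRS

try/finally without except, no exception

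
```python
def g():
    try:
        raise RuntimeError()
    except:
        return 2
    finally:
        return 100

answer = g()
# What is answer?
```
100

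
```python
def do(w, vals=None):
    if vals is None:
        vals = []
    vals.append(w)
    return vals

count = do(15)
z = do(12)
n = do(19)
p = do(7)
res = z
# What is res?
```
[12]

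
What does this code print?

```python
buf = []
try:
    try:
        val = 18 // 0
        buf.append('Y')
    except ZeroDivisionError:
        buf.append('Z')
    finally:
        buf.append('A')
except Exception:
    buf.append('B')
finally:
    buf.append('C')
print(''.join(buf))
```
ZAC

Both finally blocks run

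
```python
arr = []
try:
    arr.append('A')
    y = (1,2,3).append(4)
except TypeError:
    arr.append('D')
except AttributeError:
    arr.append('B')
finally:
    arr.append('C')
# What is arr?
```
['A', 'B', 'C']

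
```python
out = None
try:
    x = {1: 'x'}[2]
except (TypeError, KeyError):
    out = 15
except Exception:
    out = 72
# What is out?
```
15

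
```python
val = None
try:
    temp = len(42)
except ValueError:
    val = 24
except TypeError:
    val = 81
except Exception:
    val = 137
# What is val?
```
81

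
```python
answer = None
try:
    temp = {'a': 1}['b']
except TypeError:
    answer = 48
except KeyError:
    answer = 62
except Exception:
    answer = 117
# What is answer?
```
62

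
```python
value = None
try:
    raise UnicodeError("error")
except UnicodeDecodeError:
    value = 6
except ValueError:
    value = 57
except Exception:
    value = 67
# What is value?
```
57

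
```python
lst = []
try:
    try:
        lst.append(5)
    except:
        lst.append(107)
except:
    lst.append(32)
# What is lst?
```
[5]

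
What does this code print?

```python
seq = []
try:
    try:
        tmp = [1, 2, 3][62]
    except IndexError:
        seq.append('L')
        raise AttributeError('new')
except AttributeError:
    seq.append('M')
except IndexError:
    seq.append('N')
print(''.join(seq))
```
LM

New AttributeError raised, caught by outer AttributeError handler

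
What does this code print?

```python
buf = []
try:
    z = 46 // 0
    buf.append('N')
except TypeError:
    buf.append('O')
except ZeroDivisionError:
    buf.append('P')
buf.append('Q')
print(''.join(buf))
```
PQ

ZeroDivisionError is caught by its specific handler, not TypeError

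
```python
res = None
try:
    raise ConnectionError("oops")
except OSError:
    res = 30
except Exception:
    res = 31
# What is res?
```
30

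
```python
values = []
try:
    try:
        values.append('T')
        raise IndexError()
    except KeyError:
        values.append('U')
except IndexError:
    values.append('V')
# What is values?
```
['T', 'V']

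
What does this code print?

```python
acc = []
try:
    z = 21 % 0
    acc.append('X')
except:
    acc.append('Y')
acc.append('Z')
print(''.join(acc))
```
YZ

Exception raised in try, caught by bare except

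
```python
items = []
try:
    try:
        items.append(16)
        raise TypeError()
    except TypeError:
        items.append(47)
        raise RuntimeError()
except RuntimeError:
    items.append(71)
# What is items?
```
[16, 47, 71]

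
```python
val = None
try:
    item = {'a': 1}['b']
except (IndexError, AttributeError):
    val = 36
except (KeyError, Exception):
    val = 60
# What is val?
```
60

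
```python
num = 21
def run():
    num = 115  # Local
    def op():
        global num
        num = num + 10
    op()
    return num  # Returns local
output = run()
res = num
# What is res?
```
31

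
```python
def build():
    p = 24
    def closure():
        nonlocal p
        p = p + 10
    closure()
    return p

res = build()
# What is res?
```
34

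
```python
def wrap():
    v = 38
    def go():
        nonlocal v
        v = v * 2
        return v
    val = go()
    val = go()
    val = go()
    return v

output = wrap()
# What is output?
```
304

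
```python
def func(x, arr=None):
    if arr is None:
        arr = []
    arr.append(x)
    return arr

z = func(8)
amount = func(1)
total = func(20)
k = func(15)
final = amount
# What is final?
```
[1]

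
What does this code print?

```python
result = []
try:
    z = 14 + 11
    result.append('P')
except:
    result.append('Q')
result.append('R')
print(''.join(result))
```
PR

No exception, try block completes normally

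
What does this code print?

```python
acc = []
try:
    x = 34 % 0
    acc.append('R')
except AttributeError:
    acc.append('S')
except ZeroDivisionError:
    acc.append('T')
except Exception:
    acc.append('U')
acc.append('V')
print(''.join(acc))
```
TV

ZeroDivisionError matches before generic Exception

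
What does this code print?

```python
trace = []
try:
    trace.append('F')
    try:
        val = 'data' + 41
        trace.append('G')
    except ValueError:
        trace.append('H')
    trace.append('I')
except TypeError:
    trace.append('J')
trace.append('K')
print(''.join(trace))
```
FJK

Inner handler doesn't match, propagates to outer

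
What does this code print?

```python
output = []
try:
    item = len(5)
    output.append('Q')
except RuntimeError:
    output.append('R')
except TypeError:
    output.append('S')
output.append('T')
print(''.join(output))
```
ST

TypeError is caught by its specific handler, not RuntimeError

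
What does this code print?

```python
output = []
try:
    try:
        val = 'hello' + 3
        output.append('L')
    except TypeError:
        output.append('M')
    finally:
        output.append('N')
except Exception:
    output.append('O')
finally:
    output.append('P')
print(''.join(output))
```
MNP

Both finally blocks run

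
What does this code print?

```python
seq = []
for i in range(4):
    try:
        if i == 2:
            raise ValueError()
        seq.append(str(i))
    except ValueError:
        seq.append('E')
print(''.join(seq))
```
01E3

Exception on i=2 caught, loop continues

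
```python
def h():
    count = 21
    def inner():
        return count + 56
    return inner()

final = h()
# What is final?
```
77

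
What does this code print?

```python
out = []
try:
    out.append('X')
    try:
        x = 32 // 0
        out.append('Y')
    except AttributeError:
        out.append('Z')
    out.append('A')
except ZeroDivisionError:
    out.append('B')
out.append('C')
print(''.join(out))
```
XBC

Inner handler doesn't match, propagates to outer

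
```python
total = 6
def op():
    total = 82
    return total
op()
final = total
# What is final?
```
6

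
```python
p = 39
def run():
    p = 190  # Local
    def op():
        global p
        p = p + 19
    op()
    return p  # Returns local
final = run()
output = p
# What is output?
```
58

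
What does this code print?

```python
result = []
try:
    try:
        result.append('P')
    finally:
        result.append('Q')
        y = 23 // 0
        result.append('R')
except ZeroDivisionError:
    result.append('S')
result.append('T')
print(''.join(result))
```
PQST

Exception in inner finally caught by outer except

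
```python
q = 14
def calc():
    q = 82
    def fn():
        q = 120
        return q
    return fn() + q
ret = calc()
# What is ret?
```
202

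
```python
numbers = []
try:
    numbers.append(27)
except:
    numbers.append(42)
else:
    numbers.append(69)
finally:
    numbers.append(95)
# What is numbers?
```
[27, 69, 95]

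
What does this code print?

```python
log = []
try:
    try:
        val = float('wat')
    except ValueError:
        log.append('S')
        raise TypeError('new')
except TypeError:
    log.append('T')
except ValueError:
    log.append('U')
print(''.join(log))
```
ST

New TypeError raised, caught by outer TypeError handler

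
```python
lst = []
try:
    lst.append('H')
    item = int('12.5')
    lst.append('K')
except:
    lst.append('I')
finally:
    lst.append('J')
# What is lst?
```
['H', 'I', 'J']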